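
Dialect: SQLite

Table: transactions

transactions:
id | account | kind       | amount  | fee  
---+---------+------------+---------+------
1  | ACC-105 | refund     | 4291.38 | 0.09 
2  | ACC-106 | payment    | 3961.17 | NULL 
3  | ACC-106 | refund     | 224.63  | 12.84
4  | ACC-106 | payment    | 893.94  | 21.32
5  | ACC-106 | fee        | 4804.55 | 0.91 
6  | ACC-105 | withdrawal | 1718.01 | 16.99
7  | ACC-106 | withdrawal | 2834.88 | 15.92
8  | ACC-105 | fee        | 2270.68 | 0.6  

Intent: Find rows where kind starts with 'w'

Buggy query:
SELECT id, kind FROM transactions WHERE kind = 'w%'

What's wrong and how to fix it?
Bug: Wildcards only work with LIKE; '=' treats '%' as a literal character

Fix: Use LIKE for wildcard pattern matching

Corrected query:
SELECT id, kind FROM transactions WHERE kind LIKE 'w%'

Result:
id | kind      
---+-----------
6  | withdrawal
7  | withdrawal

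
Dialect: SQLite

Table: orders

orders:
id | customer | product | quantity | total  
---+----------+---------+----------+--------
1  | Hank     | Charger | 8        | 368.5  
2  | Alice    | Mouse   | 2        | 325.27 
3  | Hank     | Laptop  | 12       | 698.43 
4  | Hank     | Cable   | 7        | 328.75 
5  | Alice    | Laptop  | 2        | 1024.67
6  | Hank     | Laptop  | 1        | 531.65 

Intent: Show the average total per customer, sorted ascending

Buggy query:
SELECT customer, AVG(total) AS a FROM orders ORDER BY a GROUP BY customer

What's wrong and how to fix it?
Bug: GROUP BY must precede ORDER BY

Fix: Move ORDER BY to the end, after GROUP BY

Corrected query:
SELECT customer, AVG(total) AS a FROM orders GROUP BY customer ORDER BY a

Result:
customer | a       
---------+---------
Hank     | 481.8325
Alice    | 674.97  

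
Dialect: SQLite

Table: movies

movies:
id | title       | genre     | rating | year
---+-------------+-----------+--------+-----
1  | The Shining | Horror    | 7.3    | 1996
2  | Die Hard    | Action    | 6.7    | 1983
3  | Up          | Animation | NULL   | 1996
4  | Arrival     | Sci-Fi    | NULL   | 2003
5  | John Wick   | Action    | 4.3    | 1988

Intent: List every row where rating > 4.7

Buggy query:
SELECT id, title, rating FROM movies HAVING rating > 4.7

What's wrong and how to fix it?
Bug: HAVING filters the output of aggregation, but this query has no GROUP BY and no aggregate functions, so SQLite rejects it (HAVING clause on a non-aggregate query); the condition here is per row

Fix: Replace HAVING with WHERE since the condition applies to individual rows

Corrected query:
SELECT id, title, rating FROM movies WHERE rating > 4.7

Result:
id | title       | rating
---+-------------+-------
1  | The Shining | 7.3   
2  | Die Hard    | 6.7   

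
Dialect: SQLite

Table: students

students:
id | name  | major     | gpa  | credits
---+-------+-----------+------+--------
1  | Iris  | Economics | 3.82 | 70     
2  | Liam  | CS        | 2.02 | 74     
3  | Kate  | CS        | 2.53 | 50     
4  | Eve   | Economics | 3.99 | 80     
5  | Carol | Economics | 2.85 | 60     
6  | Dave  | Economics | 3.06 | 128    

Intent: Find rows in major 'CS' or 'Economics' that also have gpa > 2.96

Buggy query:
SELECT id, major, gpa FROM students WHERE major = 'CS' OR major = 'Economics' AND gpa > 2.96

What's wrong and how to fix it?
Bug: Without parentheses, AND is evaluated before OR, so the gpa filter only applies to the 'Economics' branch

Fix: Group the OR with parentheses (or use IN), then AND the threshold

Corrected query:
SELECT id, major, gpa FROM students WHERE (major = 'CS' OR major = 'Economics') AND gpa > 2.96

Result:
id | major     | gpa 
---+-----------+-----
1  | Economics | 3.82
4  | Economics | 3.99
6  | Economics | 3.06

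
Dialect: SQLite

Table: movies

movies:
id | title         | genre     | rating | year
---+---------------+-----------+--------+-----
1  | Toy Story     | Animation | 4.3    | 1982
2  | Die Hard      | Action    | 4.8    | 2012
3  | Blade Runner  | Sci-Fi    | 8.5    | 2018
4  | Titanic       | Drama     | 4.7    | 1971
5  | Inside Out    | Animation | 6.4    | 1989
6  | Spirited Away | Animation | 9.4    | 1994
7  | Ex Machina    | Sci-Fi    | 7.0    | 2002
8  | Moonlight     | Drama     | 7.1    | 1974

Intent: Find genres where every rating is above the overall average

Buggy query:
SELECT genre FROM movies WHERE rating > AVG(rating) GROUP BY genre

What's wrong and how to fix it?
Bug: AVG() is an aggregate; it can't sit directly in WHERE

Fix: Use a subquery for AVG and a HAVING MIN(...) filter so the condition holds for every row in the group

Corrected query:
SELECT genre FROM movies GROUP BY genre HAVING MIN(rating) > (SELECT AVG(rating) FROM movies)

Result:
genre 
------
Sci-Fi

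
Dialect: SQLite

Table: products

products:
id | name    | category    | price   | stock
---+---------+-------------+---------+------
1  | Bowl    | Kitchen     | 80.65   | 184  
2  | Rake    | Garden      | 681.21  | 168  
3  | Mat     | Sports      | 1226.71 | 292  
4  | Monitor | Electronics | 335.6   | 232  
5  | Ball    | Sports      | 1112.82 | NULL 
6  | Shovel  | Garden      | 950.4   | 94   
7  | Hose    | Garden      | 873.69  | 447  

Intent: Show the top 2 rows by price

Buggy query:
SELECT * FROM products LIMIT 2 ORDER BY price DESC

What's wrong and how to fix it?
Bug: LIMIT must come after ORDER BY

Fix: Sort with ORDER BY, then apply LIMIT

Corrected query:
SELECT * FROM products ORDER BY price DESC LIMIT 2

Result:
id | name | category | price   | stock
---+------+----------+---------+------
3  | Mat  | Sports   | 1226.71 | 292  
5  | Ball | Sports   | 1112.82 | NULL 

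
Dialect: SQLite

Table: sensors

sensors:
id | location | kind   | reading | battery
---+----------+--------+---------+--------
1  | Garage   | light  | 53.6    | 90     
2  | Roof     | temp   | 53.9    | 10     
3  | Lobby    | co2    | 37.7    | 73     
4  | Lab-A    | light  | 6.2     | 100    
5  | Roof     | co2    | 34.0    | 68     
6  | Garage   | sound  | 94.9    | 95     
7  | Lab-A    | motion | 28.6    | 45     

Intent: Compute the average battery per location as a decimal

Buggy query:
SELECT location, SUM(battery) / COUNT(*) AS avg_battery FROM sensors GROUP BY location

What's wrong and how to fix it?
Bug: Both operands are integers, so '/' performs integer division and truncates

Fix: Multiply by 1.0 (or CAST to REAL) to force floating-point division

Corrected query:
SELECT location, SUM(battery) * 1.0 / COUNT(*) AS avg_battery FROM sensors GROUP BY location

Result:
location | avg_battery
---------+------------
Garage   | 92.5       
Lab-A    | 72.5       
Lobby    | 73         
Roof     | 39         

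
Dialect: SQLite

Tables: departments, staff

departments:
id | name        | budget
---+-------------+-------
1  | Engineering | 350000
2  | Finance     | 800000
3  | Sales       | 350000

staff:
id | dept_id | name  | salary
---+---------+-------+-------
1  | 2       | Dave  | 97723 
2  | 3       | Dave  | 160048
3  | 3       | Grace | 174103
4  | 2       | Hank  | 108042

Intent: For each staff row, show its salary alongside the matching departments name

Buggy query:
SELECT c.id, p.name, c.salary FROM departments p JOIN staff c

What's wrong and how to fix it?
Bug: JOIN with no ON clause produces a cartesian product; every staff row pairs with every departments row

Fix: Add ON c.dept_id = p.id to the JOIN

Corrected query:
SELECT c.id, p.name, c.salary FROM departments p JOIN staff c ON c.dept_id = p.id

Result:
id | name    | salary
---+---------+-------
1  | Finance | 97723 
2  | Sales   | 160048
3  | Sales   | 174103
4  | Finance | 108042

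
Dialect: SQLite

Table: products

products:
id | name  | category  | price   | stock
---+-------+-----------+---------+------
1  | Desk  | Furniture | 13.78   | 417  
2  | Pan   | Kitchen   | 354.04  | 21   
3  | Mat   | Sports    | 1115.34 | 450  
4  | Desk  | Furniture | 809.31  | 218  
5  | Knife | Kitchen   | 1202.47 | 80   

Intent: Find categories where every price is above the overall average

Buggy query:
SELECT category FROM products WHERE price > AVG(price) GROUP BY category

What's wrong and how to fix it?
Bug: AVG() is an aggregate; it can't sit directly in WHERE

Fix: Use a subquery for AVG and a HAVING MIN(...) filter so the condition holds for every row in the group

Corrected query:
SELECT category FROM products GROUP BY category HAVING MIN(price) > (SELECT AVG(price) FROM products)

Result:
category
--------
Sports  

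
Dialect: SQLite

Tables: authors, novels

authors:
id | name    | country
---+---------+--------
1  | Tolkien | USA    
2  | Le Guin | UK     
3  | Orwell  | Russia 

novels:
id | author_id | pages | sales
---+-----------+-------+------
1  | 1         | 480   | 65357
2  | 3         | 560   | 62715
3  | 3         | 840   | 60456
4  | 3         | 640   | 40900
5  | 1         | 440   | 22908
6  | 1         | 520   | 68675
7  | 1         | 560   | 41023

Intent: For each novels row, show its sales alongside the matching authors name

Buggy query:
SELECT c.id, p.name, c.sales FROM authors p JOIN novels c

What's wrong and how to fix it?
Bug: Missing join condition: each novels row is matched to all authors rows instead of just its own

Fix: Specify the join condition linking the foreign key to the parent id

Corrected query:
SELECT c.id, p.name, c.sales FROM authors p JOIN novels c ON c.author_id = p.id

Result:
id | name    | sales
---+---------+------
1  | Tolkien | 65357
2  | Orwell  | 62715
3  | Orwell  | 60456
4  | Orwell  | 40900
5  | Tolkien | 22908
6  | Tolkien | 68675
7  | Tolkien | 41023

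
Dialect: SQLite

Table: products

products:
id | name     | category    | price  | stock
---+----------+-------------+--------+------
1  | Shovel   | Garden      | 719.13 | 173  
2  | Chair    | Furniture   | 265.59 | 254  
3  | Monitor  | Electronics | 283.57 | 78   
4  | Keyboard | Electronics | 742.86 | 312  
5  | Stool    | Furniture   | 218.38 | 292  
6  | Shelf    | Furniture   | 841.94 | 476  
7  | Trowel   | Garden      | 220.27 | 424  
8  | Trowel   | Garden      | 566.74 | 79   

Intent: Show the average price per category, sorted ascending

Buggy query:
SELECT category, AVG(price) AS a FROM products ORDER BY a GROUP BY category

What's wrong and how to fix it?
Bug: ORDER BY appears before GROUP BY; SQL clause order requires GROUP BY first

Fix: Reorder: SELECT … FROM … GROUP BY … ORDER BY …

Corrected query:
SELECT category, AVG(price) AS a FROM products GROUP BY category ORDER BY a

Result:
category    | a         
------------+-----------
Furniture   | 441.97    
Garden      | 502.046667
Electronics | 513.215   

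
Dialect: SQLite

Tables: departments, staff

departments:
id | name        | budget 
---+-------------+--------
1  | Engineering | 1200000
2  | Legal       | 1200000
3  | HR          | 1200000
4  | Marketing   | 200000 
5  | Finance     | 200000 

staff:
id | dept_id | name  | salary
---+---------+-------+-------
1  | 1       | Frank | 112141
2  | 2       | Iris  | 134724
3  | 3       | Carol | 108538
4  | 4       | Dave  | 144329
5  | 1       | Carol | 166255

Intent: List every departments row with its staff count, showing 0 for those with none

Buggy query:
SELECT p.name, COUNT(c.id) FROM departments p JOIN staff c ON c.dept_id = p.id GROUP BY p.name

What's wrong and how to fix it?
Bug: INNER JOIN drops departments rows that have no matching staff rows

Fix: Use LEFT JOIN so parents without children still appear (COUNT(c.id) gives 0)

Corrected query:
SELECT p.name, COUNT(c.id) FROM departments p LEFT JOIN staff c ON c.dept_id = p.id GROUP BY p.name

Result:
name        | COUNT(c.id)
------------+------------
Engineering | 2          
Finance     | 0          
HR          | 1          
Legal       | 1          
Marketing   | 1          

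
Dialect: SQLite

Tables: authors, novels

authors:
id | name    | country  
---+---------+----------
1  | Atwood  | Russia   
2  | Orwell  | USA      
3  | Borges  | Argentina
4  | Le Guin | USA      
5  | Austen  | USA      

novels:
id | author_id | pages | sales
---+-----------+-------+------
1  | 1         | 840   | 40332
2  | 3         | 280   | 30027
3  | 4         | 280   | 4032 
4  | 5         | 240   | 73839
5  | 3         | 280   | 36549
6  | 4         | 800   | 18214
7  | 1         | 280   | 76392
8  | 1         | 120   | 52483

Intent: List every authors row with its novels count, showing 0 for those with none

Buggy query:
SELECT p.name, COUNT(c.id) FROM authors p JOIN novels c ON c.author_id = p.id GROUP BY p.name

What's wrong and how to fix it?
Bug: An inner join excludes parents with zero children

Fix: Switch to LEFT JOIN to retain unmatched parent rows

Corrected query:
SELECT p.name, COUNT(c.id) FROM authors p LEFT JOIN novels c ON c.author_id = p.id GROUP BY p.name

Result:
name    | COUNT(c.id)
--------+------------
Atwood  | 3          
Austen  | 1          
Borges  | 2          
Le Guin | 2          
Orwell  | 0          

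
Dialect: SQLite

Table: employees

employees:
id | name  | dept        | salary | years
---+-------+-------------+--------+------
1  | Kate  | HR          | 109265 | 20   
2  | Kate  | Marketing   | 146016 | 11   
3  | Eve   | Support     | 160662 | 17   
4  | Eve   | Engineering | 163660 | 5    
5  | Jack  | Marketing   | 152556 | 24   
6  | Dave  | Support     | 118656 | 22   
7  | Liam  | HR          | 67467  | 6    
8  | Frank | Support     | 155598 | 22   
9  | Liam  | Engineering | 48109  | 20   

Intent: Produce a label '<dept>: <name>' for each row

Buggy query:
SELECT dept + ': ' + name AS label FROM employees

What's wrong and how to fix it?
Bug: SQLite uses || for string concatenation; + coerces text to numbers (yielding 0)

Fix: Replace + with || to concatenate text

Corrected query:
SELECT dept || ': ' || name AS label FROM employees

Result:
label            
-----------------
HR: Kate         
Marketing: Kate  
Support: Eve     
Engineering: Eve 
Marketing: Jack  
Support: Dave    
HR: Liam         
Support: Frank   
Engineering: Liam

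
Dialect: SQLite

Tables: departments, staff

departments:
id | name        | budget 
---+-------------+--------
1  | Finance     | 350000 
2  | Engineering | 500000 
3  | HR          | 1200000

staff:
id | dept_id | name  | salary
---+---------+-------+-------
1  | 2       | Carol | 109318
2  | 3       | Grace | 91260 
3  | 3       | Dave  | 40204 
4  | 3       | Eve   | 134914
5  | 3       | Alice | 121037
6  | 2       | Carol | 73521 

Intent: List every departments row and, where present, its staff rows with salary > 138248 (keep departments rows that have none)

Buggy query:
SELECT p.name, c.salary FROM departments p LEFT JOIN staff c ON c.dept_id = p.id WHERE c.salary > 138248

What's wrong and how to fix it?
Bug: A WHERE condition on the right-hand table after LEFT JOIN drops unmatched parents

Fix: Put 'c.salary > 138248' in the JOIN's ON clause instead of WHERE

Corrected query:
SELECT p.name, c.salary FROM departments p LEFT JOIN staff c ON c.dept_id = p.id AND c.salary > 138248

Result:
name        | salary
------------+-------
Finance     | NULL  
Engineering | NULL  
HR          | NULL  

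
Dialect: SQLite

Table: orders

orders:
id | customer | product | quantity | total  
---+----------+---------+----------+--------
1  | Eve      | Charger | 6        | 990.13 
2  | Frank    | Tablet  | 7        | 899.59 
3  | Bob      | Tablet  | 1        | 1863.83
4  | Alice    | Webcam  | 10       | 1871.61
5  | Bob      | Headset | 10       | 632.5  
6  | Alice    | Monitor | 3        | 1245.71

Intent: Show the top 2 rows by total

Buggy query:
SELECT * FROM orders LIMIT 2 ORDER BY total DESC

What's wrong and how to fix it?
Bug: LIMIT must come after ORDER BY

Fix: Sort with ORDER BY, then apply LIMIT

Corrected query:
SELECT * FROM orders ORDER BY total DESC LIMIT 2

Result:
id | customer | product | quantity | total  
---+----------+---------+----------+--------
4  | Alice    | Webcam  | 10       | 1871.61
3  | Bob      | Tablet  | 1        | 1863.83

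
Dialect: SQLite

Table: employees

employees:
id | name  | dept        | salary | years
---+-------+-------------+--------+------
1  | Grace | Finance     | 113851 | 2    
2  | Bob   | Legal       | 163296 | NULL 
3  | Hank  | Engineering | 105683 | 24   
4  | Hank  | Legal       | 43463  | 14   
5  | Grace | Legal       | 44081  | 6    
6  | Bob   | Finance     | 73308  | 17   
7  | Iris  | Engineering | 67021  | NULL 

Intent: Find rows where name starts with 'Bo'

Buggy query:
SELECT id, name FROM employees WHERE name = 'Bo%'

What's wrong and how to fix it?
Bug: '=' compares the literal string including the % character; pattern matching needs LIKE

Fix: Replace '=' with LIKE so 'Bo%' is treated as a pattern

Corrected query:
SELECT id, name FROM employees WHERE name LIKE 'Bo%'

Result:
id | name
---+-----
2  | Bob 
6  | Bob 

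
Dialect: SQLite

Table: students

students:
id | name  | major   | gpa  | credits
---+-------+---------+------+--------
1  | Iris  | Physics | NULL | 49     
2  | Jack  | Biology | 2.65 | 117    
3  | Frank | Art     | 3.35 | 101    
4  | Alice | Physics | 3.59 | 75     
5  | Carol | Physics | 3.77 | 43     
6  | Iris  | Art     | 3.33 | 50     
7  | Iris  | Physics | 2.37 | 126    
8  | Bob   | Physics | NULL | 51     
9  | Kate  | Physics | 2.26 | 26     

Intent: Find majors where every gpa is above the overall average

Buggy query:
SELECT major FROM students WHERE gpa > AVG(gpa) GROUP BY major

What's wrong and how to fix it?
Bug: WHERE evaluates per row before aggregation, so AVG() is unavailable

Fix: Compute the overall average in a scalar subquery and compare each group's MIN against it in HAVING

Corrected query:
SELECT major FROM students GROUP BY major HAVING MIN(gpa) > (SELECT AVG(gpa) FROM students)

Result:
major
-----
Art  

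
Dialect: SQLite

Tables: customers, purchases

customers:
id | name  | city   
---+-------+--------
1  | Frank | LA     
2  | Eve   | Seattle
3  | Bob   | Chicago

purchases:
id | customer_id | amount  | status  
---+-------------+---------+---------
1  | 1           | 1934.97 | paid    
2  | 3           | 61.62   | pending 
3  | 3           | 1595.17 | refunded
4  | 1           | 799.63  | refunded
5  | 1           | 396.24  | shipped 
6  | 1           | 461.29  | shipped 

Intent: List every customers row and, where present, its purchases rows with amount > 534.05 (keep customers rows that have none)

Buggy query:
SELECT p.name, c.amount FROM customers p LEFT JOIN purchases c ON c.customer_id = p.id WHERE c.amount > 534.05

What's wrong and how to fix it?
Bug: Filtering c.amount in WHERE discards the NULL rows produced by LEFT JOIN, turning it into an inner join

Fix: Move the right-table condition into the ON clause so unmatched parents are kept

Corrected query:
SELECT p.name, c.amount FROM customers p LEFT JOIN purchases c ON c.customer_id = p.id AND c.amount > 534.05

Result:
name  | amount 
------+--------
Frank | 799.63 
Frank | 1934.97
Eve   | NULL   
Bob   | 1595.17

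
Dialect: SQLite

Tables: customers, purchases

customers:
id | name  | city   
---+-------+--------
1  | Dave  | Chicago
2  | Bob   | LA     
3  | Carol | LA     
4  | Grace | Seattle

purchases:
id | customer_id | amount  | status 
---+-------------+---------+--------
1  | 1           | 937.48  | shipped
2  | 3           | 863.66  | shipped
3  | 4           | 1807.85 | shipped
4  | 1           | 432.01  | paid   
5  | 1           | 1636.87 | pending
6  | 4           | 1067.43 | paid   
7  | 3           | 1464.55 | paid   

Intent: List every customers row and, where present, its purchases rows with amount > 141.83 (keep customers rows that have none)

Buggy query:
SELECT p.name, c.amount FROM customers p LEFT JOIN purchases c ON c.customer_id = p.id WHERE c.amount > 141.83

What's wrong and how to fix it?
Bug: A WHERE condition on the right-hand table after LEFT JOIN drops unmatched parents

Fix: Put 'c.amount > 141.83' in the JOIN's ON clause instead of WHERE

Corrected query:
SELECT p.name, c.amount FROM customers p LEFT JOIN purchases c ON c.customer_id = p.id AND c.amount > 141.83

Result:
name  | amount 
------+--------
Dave  | 432.01 
Dave  | 937.48 
Dave  | 1636.87
Bob   | NULL   
Carol | 863.66 
Carol | 1464.55
Grace | 1067.43
Grace | 1807.85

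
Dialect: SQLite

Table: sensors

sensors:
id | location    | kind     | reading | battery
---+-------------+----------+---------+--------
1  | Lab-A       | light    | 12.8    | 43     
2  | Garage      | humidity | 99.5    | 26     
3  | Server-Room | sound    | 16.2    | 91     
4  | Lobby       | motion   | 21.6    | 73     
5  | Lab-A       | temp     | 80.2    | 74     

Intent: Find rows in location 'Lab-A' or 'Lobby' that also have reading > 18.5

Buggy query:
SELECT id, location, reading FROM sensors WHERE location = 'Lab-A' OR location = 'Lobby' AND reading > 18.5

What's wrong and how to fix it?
Bug: Without parentheses, AND is evaluated before OR, so the reading filter only applies to the 'Lobby' branch

Fix: Add parentheses around the OR so the AND applies to both alternatives

Corrected query:
SELECT id, location, reading FROM sensors WHERE (location = 'Lab-A' OR location = 'Lobby') AND reading > 18.5

Result:
id | location | reading
---+----------+--------
4  | Lobby    | 21.6   
5  | Lab-A    | 80.2   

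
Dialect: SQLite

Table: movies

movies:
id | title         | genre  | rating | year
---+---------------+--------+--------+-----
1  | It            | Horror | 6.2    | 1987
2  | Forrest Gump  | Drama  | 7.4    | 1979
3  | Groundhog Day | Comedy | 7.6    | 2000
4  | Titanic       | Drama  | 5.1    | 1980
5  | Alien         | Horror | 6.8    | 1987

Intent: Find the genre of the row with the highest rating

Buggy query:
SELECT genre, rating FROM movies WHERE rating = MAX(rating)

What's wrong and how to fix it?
Bug: MAX(rating) is an aggregate and cannot be used directly in WHERE

Fix: Use a subquery: WHERE rating = (SELECT MAX(rating) FROM movies)

Corrected query:
SELECT genre, rating FROM movies WHERE rating = (SELECT MAX(rating) FROM movies)

Result:
genre  | rating
-------+-------
Comedy | 7.6   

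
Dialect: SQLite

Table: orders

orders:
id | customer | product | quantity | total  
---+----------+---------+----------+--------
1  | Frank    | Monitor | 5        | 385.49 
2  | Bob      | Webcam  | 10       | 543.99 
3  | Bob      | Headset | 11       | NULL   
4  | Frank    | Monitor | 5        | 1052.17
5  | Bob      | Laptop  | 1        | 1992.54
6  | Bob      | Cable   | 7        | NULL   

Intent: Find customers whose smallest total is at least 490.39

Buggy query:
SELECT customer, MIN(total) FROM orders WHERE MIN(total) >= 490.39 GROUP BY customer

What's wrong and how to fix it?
Bug: MIN() in WHERE is a misuse of aggregate

Fix: Use HAVING for the per-group MIN condition

Corrected query:
SELECT customer, MIN(total) FROM orders GROUP BY customer HAVING MIN(total) >= 490.39

Result:
customer | MIN(total)
---------+-----------
Bob      | 543.99    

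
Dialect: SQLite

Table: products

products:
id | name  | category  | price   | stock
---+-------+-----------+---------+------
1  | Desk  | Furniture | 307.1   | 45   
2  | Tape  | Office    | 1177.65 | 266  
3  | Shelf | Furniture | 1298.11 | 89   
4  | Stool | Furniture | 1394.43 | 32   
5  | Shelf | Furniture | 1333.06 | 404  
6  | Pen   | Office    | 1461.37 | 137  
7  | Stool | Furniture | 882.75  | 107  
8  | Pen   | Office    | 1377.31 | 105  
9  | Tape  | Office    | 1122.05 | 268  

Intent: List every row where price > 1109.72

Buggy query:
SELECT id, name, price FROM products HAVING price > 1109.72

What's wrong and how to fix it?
Bug: HAVING filters the output of aggregation, but this query has no GROUP BY and no aggregate functions, so SQLite rejects it (HAVING clause on a non-aggregate query); the condition here is per row

Fix: Replace HAVING with WHERE since the condition applies to individual rows

Corrected query:
SELECT id, name, price FROM products WHERE price > 1109.72

Result:
id | name  | price  
---+-------+--------
2  | Tape  | 1177.65
3  | Shelf | 1298.11
4  | Stool | 1394.43
5  | Shelf | 1333.06
6  | Pen   | 1461.37
8  | Pen   | 1377.31
9  | Tape  | 1122.05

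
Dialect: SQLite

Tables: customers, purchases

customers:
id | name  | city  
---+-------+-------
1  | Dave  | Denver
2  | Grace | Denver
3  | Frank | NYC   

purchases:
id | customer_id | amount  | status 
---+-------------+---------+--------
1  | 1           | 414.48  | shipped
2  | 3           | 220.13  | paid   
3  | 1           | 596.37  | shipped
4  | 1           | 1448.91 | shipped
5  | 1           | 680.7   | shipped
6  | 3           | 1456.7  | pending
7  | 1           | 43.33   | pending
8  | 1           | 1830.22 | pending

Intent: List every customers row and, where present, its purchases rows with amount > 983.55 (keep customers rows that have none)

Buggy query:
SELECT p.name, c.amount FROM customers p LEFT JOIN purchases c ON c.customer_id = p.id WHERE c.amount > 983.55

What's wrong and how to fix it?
Bug: Filtering c.amount in WHERE discards the NULL rows produced by LEFT JOIN, turning it into an inner join

Fix: Put 'c.amount > 983.55' in the JOIN's ON clause instead of WHERE

Corrected query:
SELECT p.name, c.amount FROM customers p LEFT JOIN purchases c ON c.customer_id = p.id AND c.amount > 983.55

Result:
name  | amount 
------+--------
Dave  | 1448.91
Dave  | 1830.22
Grace | NULL   
Frank | 1456.7 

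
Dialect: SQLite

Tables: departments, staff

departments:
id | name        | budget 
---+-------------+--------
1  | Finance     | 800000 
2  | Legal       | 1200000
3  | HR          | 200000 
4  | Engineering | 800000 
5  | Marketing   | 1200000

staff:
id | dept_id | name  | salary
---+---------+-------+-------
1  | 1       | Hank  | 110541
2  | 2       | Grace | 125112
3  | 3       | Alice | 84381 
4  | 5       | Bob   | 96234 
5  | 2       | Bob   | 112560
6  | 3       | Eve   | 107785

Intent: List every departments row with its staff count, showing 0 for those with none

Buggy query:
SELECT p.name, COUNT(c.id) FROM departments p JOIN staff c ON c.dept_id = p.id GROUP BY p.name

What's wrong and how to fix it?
Bug: An inner join excludes parents with zero children

Fix: Switch to LEFT JOIN to retain unmatched parent rows

Corrected query:
SELECT p.name, COUNT(c.id) FROM departments p LEFT JOIN staff c ON c.dept_id = p.id GROUP BY p.name

Result:
name        | COUNT(c.id)
------------+------------
Engineering | 0          
Finance     | 1          
HR          | 2          
Legal       | 2          
Marketing   | 1          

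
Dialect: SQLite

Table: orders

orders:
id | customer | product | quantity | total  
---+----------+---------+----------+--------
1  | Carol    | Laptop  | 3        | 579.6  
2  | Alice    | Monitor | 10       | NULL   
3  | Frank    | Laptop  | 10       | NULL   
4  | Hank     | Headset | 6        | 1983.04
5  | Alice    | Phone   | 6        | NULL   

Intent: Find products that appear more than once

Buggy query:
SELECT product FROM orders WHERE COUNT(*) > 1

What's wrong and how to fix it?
Bug: WHERE can't reference COUNT(*); aggregates are computed after WHERE

Fix: GROUP BY product, then filter groups with HAVING COUNT(*) > 1

Corrected query:
SELECT product FROM orders GROUP BY product HAVING COUNT(*) > 1

Result:
product
-------
Laptop 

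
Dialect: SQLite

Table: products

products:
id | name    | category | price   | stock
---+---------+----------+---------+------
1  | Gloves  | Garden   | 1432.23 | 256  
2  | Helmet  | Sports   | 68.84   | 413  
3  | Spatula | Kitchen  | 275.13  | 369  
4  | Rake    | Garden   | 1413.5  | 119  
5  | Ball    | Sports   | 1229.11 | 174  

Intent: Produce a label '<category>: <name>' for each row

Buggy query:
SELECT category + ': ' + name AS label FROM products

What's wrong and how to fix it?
Bug: SQLite uses || for string concatenation; + coerces text to numbers (yielding 0)

Fix: Use the || operator for string concatenation

Corrected query:
SELECT category || ': ' || name AS label FROM products

Result:
label           
----------------
Garden: Gloves  
Sports: Helmet  
Kitchen: Spatula
Garden: Rake    
Sports: Ball    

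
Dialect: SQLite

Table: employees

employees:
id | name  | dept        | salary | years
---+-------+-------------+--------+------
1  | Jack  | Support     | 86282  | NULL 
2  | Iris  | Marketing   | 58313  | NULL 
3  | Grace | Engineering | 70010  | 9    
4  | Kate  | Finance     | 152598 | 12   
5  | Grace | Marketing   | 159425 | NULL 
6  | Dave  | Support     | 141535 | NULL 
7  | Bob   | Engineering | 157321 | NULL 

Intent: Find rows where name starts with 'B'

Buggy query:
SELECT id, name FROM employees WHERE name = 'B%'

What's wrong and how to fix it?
Bug: Wildcards only work with LIKE; '=' treats '%' as a literal character

Fix: Use LIKE for wildcard pattern matching

Corrected query:
SELECT id, name FROM employees WHERE name LIKE 'B%'

Result:
id | name
---+-----
7  | Bob 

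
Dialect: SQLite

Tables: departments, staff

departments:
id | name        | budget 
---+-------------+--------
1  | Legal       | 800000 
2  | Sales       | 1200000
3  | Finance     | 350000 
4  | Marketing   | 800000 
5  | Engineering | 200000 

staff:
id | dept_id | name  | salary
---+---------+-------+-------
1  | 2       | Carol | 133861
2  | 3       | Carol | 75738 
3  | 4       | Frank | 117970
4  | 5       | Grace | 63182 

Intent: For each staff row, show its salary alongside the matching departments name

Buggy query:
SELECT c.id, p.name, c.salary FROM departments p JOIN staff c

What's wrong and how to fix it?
Bug: Missing join condition: each staff row is matched to all departments rows instead of just its own

Fix: Add ON c.dept_id = p.id to the JOIN

Corrected query:
SELECT c.id, p.name, c.salary FROM departments p JOIN staff c ON c.dept_id = p.id

Result:
id | name        | salary
---+-------------+-------
1  | Sales       | 133861
2  | Finance     | 75738 
3  | Marketing   | 117970
4  | Engineering | 63182 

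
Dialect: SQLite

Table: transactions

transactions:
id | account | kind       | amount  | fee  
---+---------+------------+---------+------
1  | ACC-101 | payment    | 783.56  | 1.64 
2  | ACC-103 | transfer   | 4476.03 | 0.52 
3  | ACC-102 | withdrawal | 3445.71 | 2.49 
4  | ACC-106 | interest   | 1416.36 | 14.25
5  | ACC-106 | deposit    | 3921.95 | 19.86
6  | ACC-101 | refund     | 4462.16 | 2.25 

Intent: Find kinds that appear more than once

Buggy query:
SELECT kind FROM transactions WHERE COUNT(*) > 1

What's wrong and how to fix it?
Bug: COUNT(*) is an aggregate and cannot be used in WHERE

Fix: Group first, then use HAVING for the count condition

Corrected query:
SELECT kind FROM transactions GROUP BY kind HAVING COUNT(*) > 1

Result:
(no rows)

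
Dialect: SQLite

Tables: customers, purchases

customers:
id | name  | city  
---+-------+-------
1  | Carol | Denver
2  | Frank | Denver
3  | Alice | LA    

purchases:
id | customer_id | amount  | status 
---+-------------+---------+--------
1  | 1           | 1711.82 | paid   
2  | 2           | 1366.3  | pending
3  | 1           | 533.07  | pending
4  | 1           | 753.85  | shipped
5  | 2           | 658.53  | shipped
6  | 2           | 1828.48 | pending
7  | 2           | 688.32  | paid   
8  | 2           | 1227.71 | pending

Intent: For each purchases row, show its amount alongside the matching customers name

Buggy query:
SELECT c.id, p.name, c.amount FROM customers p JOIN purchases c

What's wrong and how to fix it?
Bug: Missing join condition: each purchases row is matched to all customers rows instead of just its own

Fix: Specify the join condition linking the foreign key to the parent id

Corrected query:
SELECT c.id, p.name, c.amount FROM customers p JOIN purchases c ON c.customer_id = p.id

Result:
id | name  | amount 
---+-------+--------
1  | Carol | 1711.82
2  | Frank | 1366.3 
3  | Carol | 533.07 
4  | Carol | 753.85 
5  | Frank | 658.53 
6  | Frank | 1828.48
7  | Frank | 688.32 
8  | Frank | 1227.71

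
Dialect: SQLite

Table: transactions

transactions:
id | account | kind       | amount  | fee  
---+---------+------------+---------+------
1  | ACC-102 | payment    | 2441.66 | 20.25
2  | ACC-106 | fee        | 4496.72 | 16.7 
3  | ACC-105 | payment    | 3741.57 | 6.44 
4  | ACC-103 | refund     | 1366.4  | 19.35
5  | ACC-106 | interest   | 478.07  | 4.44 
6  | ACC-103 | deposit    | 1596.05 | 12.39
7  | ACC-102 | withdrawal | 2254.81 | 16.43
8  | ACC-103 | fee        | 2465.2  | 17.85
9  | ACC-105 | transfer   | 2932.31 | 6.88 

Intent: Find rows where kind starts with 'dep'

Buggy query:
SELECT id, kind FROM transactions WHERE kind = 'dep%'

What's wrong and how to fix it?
Bug: '=' compares the literal string including the % character; pattern matching needs LIKE

Fix: Use LIKE for wildcard pattern matching

Corrected query:
SELECT id, kind FROM transactions WHERE kind LIKE 'dep%'

Result:
id | kind   
---+--------
6  | deposit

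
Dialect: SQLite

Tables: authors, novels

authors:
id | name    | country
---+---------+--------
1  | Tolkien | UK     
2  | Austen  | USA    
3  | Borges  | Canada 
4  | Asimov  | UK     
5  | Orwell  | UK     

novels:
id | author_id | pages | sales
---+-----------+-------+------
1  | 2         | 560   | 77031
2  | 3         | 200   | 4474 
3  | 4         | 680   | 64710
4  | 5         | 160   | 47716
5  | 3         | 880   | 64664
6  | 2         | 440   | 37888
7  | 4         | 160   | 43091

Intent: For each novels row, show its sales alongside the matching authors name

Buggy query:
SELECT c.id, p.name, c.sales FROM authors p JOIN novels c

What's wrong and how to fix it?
Bug: JOIN with no ON clause produces a cartesian product; every novels row pairs with every authors row

Fix: Specify the join condition linking the foreign key to the parent id

Corrected query:
SELECT c.id, p.name, c.sales FROM authors p JOIN novels c ON c.author_id = p.id

Result:
id | name   | sales
---+--------+------
1  | Austen | 77031
2  | Borges | 4474 
3  | Asimov | 64710
4  | Orwell | 47716
5  | Borges | 64664
6  | Austen | 37888
7  | Asimov | 43091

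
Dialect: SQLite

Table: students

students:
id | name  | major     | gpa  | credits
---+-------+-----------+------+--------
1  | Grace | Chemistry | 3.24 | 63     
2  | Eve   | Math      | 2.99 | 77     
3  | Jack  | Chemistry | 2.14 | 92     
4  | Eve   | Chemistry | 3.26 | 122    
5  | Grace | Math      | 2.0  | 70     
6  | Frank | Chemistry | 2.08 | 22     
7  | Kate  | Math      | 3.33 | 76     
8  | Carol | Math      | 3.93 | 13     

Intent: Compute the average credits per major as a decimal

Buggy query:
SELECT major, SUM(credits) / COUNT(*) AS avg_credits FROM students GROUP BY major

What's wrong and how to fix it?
Bug: SUM(credits) and COUNT(*) are both integers; the division truncates the fractional part

Fix: Multiply by 1.0 (or CAST to REAL) to force floating-point division

Corrected query:
SELECT major, SUM(credits) * 1.0 / COUNT(*) AS avg_credits FROM students GROUP BY major

Result:
major     | avg_credits
----------+------------
Chemistry | 74.75      
Math      | 59         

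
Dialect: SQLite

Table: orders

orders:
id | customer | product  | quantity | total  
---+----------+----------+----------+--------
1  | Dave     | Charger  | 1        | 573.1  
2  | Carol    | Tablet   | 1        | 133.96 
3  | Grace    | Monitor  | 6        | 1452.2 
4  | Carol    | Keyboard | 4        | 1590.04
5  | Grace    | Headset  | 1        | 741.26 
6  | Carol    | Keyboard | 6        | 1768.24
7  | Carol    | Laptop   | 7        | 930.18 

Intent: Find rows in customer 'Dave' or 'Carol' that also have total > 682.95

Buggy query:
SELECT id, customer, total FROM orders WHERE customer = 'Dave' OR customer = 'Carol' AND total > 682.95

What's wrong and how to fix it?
Bug: Without parentheses, AND is evaluated before OR, so the total filter only applies to the 'Carol' branch

Fix: Add parentheses around the OR so the AND applies to both alternatives

Corrected query:
SELECT id, customer, total FROM orders WHERE (customer = 'Dave' OR customer = 'Carol') AND total > 682.95

Result:
id | customer | total  
---+----------+--------
4  | Carol    | 1590.04
6  | Carol    | 1768.24
7  | Carol    | 930.18 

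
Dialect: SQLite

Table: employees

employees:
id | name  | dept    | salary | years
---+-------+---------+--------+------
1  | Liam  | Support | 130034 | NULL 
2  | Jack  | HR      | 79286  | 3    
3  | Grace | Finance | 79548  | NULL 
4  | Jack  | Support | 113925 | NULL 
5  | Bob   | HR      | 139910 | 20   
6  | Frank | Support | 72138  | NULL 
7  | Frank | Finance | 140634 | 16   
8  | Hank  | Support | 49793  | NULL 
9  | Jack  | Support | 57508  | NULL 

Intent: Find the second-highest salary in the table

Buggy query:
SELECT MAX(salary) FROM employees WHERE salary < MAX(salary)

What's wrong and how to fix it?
Bug: MAX(salary) on the right of the comparison is an aggregate-in-WHERE error

Fix: Compute the overall MAX in a subquery, then take MAX of rows below it

Corrected query:
SELECT MAX(salary) FROM employees WHERE salary < (SELECT MAX(salary) FROM employees)

Result:
MAX(salary)
-----------
139910     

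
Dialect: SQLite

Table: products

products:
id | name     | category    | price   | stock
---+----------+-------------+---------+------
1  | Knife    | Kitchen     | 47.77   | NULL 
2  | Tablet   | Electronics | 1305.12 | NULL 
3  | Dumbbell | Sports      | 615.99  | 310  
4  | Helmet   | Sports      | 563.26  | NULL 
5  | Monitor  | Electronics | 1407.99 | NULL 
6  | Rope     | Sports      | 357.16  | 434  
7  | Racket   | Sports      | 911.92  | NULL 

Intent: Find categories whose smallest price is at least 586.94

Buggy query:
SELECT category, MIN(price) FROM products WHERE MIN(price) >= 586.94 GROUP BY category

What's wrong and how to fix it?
Bug: Aggregates like MIN are computed per group after WHERE runs

Fix: Use HAVING for the per-group MIN condition

Corrected query:
SELECT category, MIN(price) FROM products GROUP BY category HAVING MIN(price) >= 586.94

Result:
category    | MIN(price)
------------+-----------
Electronics | 1305.12   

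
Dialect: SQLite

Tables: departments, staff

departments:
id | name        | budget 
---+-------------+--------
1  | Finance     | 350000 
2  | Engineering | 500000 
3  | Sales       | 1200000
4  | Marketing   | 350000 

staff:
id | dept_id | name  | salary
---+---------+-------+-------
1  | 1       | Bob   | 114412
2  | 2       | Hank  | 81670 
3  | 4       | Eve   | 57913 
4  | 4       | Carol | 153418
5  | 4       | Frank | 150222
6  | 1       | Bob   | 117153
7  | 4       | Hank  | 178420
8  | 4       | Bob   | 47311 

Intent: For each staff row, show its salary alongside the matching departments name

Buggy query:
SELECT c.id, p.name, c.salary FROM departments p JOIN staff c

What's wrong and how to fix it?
Bug: JOIN with no ON clause produces a cartesian product; every staff row pairs with every departments row

Fix: Specify the join condition linking the foreign key to the parent id

Corrected query:
SELECT c.id, p.name, c.salary FROM departments p JOIN staff c ON c.dept_id = p.id

Result:
id | name        | salary
---+-------------+-------
1  | Finance     | 114412
2  | Engineering | 81670 
3  | Marketing   | 57913 
4  | Marketing   | 153418
5  | Marketing   | 150222
6  | Finance     | 117153
7  | Marketing   | 178420
8  | Marketing   | 47311 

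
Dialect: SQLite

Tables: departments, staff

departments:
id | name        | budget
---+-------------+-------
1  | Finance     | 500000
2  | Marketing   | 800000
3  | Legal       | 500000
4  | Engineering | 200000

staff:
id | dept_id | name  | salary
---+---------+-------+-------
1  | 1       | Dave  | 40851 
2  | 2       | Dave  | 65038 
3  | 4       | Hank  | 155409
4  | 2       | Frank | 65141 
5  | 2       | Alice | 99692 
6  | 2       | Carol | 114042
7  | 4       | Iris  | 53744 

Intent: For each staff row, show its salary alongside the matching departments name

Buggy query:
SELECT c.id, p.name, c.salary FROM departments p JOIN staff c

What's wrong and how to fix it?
Bug: JOIN with no ON clause produces a cartesian product; every staff row pairs with every departments row

Fix: Specify the join condition linking the foreign key to the parent id

Corrected query:
SELECT c.id, p.name, c.salary FROM departments p JOIN staff c ON c.dept_id = p.id

Result:
id | name        | salary
---+-------------+-------
1  | Finance     | 40851 
2  | Marketing   | 65038 
3  | Engineering | 155409
4  | Marketing   | 65141 
5  | Marketing   | 99692 
6  | Marketing   | 114042
7  | Engineering | 53744 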